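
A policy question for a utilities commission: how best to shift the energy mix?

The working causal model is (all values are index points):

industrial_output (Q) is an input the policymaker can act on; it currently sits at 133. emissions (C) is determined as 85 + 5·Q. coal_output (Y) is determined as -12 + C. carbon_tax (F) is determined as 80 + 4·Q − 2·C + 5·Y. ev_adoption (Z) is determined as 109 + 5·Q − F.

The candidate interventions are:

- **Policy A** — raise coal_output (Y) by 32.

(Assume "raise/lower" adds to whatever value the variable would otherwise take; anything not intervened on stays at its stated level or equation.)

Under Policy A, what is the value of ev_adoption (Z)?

-2188

Policy A (Y + 32):
  Q = 133
  C = 85 + 5·133 = 750
  Y = -12 + 750 (+32 from intervention) = 770
  F = 80 + 4·133 − 2·750 + 5·770 = 2962
  Z = 109 + 5·133 − 2962 = -2188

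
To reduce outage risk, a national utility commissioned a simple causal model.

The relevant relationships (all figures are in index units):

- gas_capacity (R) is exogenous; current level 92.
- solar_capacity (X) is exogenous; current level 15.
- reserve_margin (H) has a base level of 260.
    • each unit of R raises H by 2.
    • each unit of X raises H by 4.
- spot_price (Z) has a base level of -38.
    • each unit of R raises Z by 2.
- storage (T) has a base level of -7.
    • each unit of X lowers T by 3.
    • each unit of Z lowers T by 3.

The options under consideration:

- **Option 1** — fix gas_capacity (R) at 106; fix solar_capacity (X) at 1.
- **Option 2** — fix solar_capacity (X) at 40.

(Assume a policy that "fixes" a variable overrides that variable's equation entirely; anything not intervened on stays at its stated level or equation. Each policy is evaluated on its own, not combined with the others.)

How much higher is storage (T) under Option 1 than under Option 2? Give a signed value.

Option 1 (R := 106, X := 1):
  R = 106
  X = 1
  Z = -38 + 2·106 = 174
  T = -7 − 3·1 − 3·174 = -532
Option 2 (X := 40):
  R = 92
  X = 40
  Z = -38 + 2·92 = 146
  T = -7 − 3·40 − 3·146 = -565
T: -532 − (-565) = 33

33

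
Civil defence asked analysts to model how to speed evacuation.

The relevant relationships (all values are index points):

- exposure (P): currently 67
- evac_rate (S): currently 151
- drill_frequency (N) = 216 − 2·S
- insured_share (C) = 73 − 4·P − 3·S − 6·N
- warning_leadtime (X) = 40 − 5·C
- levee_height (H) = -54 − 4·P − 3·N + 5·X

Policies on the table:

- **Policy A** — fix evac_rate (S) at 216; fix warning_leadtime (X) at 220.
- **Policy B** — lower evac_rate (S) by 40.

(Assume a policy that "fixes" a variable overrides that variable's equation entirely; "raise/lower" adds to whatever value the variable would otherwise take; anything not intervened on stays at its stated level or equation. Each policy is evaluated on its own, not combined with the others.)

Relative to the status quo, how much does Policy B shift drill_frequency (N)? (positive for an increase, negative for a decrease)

Baseline:
  S = 151
  N = 216 − 2·151 = -86
Policy B (S − 40):
  S = 151 − 40 = 111
  N = 216 − 2·111 = -6
Change in N: -6 − (-86) = 80

80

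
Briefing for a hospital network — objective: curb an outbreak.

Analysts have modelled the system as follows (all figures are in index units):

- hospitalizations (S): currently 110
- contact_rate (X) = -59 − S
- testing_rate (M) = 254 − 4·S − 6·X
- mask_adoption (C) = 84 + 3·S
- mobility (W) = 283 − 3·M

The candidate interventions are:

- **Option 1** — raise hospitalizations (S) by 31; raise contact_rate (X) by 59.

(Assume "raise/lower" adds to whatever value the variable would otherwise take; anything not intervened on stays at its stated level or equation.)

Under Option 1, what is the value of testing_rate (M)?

536

Option 1 (S + 31, X + 59):
  S = 110 + 31 = 141
  X = -59 − 141 (+59 from intervention) = -141
  M = 254 − 4·141 − 6·(-141) = 536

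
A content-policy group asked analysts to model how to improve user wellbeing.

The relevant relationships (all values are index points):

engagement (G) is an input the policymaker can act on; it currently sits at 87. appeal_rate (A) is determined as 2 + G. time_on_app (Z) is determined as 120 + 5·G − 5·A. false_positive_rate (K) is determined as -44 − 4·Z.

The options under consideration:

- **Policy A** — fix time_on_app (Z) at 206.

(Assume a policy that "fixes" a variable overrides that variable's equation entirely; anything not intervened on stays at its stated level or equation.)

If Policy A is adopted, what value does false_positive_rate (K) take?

-868

Policy A (Z := 206):
  G = 87
  A = 2 + 87 = 89
  Z = 206
  K = -44 − 4·206 = -868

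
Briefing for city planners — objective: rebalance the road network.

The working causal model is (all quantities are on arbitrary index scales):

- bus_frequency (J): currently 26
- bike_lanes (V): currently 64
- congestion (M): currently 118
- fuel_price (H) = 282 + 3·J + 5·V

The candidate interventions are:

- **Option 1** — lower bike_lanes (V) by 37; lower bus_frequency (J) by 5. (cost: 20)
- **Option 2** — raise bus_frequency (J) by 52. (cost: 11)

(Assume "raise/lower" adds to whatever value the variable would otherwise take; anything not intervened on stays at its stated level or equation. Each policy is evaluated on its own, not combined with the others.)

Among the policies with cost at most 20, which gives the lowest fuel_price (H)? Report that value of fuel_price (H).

480

Option 1 (V − 37, J − 5):
  J = 26 − 5 = 21
  V = 64 − 37 = 27
  H = 282 + 3·21 + 5·27 = 480
Option 2 (J + 52):
  J = 26 + 52 = 78
  V = 64
  H = 282 + 3·78 + 5·64 = 836
Comparing — Option 1: H=480, Option 2: H=836. Lowest is 480 (Option 1).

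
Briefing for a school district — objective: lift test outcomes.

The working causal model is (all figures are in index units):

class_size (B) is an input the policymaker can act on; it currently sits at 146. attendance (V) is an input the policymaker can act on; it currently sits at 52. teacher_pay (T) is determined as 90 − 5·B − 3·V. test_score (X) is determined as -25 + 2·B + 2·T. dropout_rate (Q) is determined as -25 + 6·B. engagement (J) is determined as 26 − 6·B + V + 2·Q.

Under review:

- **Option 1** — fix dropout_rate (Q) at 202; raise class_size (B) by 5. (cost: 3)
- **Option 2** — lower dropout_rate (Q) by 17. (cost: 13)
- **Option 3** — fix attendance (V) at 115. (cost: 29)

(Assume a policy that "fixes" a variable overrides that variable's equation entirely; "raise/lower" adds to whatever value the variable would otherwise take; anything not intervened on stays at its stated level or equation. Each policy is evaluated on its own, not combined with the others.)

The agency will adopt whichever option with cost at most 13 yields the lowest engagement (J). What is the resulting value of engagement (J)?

-424

Option 1 (Q := 202, B + 5):
  B = 146 + 5 = 151
  V = 52
  Q = 202
  J = 26 − 6·151 + 52 + 2·202 = -424
Option 2 (Q − 17):
  B = 146
  V = 52
  Q = -25 + 6·146 (−17 from intervention) = 834
  J = 26 − 6·146 + 52 + 2·834 = 870
Comparing — Option 1: J=-424, Option 2: J=870. Lowest is -424 (Option 1).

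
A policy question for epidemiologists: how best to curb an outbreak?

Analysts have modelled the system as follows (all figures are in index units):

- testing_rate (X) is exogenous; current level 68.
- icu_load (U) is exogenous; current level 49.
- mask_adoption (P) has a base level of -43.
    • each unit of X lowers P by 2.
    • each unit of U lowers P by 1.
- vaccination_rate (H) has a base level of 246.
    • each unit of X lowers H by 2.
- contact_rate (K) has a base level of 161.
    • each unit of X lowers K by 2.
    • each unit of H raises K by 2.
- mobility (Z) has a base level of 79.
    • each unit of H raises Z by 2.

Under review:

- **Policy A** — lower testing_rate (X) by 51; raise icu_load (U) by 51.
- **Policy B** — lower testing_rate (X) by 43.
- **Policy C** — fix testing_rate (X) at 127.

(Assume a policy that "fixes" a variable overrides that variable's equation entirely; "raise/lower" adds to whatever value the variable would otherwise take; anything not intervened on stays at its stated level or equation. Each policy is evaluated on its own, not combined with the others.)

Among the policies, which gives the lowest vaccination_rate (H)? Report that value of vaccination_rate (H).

-8

Policy A (X − 51, U + 51):
  X = 68 − 51 = 17
  H = 246 − 2·17 = 212
Policy B (X − 43):
  X = 68 − 43 = 25
  H = 246 − 2·25 = 196
Policy C (X := 127):
  X = 127
  H = 246 − 2·127 = -8
Comparing — Policy A: H=212, Policy B: H=196, Policy C: H=-8. Lowest is -8 (Policy C).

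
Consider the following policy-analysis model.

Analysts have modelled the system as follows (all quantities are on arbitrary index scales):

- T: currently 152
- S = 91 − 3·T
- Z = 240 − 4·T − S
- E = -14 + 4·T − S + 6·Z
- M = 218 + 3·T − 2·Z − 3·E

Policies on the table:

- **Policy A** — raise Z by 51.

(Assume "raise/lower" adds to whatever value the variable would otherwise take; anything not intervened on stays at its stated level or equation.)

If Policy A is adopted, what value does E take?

1247

Policy A (Z + 51):
  T = 152
  S = 91 − 3·152 = -365
  Z = 240 − 4·152 − (-365) (+51 from intervention) = 48
  E = -14 + 4·152 − (-365) + 6·48 = 1247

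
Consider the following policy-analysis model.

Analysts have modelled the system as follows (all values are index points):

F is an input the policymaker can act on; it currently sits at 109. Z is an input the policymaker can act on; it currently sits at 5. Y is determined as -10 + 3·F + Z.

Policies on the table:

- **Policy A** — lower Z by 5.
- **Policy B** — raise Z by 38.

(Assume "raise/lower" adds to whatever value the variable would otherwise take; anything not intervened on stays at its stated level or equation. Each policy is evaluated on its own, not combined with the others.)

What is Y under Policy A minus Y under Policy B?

Policy A (Z − 5):
  F = 109
  Z = 5 − 5 = 0
  Y = -10 + 3·109 + 0 = 317
Policy B (Z + 38):
  F = 109
  Z = 5 + 38 = 43
  Y = -10 + 3·109 + 43 = 360
Y: 317 − 360 = -43

-43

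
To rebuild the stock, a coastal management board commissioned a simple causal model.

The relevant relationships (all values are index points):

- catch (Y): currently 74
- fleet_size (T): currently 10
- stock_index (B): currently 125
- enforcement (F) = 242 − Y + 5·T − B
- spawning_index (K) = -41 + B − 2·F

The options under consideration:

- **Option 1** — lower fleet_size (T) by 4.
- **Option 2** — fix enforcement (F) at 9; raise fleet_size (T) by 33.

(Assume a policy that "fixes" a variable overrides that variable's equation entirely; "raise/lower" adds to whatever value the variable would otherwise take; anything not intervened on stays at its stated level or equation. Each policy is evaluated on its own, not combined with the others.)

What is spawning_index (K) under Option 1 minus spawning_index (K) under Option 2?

-128

Option 1 (T − 4):
  Y = 74
  T = 10 − 4 = 6
  B = 125
  F = 242 − 74 + 5·6 − 125 = 73
  K = -41 + 125 − 2·73 = -62
Option 2 (F := 9, T + 33):
  Y = 74
  T = 10 + 33 = 43
  B = 125
  F = 9
  K = -41 + 125 − 2·9 = 66
K: -62 − 66 = -128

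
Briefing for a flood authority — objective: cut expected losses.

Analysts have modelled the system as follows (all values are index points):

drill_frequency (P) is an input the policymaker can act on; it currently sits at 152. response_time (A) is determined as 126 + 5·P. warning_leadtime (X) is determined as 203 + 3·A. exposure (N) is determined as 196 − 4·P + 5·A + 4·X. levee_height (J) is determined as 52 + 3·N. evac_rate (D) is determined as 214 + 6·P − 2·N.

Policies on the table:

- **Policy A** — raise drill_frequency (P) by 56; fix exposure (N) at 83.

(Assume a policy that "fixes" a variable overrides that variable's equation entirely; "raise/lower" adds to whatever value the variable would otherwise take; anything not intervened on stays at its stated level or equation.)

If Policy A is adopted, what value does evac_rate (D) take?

Policy A (P + 56, N := 83):
  P = 152 + 56 = 208
  A = 126 + 5·208 = 1166
  X = 203 + 3·1166 = 3701
  N = 83
  D = 214 + 6·208 − 2·83 = 1296

1296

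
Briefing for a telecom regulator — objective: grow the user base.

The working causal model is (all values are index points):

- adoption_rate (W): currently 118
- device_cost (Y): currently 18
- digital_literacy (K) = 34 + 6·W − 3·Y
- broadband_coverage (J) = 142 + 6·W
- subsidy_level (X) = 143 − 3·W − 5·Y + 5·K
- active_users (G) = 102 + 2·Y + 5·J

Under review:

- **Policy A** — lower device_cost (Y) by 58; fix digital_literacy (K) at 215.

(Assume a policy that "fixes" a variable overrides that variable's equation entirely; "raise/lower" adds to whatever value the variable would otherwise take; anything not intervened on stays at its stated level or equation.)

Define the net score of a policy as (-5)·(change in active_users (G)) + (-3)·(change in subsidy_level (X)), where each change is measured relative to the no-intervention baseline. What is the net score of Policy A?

Baseline:
  W = 118
  Y = 18
  K = 34 + 6·118 − 3·18 = 688
  J = 142 + 6·118 = 850
  X = 143 − 3·118 − 5·18 + 5·688 = 3139
  G = 102 + 2·18 + 5·850 = 4388
Policy A (Y − 58, K := 215):
  W = 118
  Y = 18 − 58 = -40
  K = 215
  J = 142 + 6·118 = 850
  X = 143 − 3·118 − 5·(-40) + 5·215 = 1064
  G = 102 + 2·(-40) + 5·850 = 4272
ΔG = 4272 − 4388 = -116; ΔX = 1064 − 3139 = -2075
Score = (-5)·(-116) + (-3)·(-2075) = 6805

6805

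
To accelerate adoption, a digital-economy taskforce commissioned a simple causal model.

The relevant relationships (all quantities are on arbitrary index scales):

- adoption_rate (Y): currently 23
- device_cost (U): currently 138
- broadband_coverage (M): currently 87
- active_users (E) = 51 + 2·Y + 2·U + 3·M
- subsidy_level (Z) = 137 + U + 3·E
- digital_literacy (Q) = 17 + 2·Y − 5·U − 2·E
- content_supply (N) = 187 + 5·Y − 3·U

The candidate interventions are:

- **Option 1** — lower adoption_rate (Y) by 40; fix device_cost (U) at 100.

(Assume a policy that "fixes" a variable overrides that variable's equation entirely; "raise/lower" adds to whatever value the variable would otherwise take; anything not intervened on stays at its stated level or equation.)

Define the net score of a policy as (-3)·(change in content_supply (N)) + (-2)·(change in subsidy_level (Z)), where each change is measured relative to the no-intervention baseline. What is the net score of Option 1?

Baseline:
  Y = 23
  U = 138
  M = 87
  E = 51 + 2·23 + 2·138 + 3·87 = 634
  Z = 137 + 138 + 3·634 = 2177
  N = 187 + 5·23 − 3·138 = -112
Option 1 (Y − 40, U := 100):
  Y = 23 − 40 = -17
  U = 100
  M = 87
  E = 51 + 2·(-17) + 2·100 + 3·87 = 478
  Z = 137 + 100 + 3·478 = 1671
  N = 187 + 5·(-17) − 3·100 = -198
ΔN = -198 − (-112) = -86; ΔZ = 1671 − 2177 = -506
Score = (-3)·(-86) + (-2)·(-506) = 1270

1270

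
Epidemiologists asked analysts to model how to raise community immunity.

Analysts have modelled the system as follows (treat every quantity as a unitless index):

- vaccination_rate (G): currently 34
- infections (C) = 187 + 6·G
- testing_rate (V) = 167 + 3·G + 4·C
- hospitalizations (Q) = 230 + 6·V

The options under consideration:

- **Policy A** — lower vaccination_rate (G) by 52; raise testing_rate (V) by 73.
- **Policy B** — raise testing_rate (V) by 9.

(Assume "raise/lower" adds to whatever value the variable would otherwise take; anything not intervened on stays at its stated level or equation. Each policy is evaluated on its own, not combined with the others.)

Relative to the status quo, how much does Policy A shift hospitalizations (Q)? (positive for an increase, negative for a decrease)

Baseline:
  G = 34
  C = 187 + 6·34 = 391
  V = 167 + 3·34 + 4·391 = 1833
  Q = 230 + 6·1833 = 11228
Policy A (G − 52, V + 73):
  G = 34 − 52 = -18
  C = 187 + 6·(-18) = 79
  V = 167 + 3·(-18) + 4·79 (+73 from intervention) = 502
  Q = 230 + 6·502 = 3242
Change in Q: 3242 − 11228 = -7986

-7986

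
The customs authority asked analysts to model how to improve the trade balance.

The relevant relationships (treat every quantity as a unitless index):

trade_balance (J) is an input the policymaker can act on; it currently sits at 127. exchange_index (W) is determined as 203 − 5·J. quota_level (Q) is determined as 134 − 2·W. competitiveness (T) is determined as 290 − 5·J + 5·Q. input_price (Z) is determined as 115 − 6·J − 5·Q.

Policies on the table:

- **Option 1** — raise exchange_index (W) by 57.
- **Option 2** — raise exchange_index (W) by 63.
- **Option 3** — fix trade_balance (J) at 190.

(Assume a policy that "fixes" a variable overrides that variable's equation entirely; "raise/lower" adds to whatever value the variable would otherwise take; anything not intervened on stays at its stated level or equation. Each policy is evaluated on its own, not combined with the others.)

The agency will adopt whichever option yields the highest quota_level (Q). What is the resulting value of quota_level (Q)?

Option 1 (W + 57):
  J = 127
  W = 203 − 5·127 (+57 from intervention) = -375
  Q = 134 − 2·(-375) = 884
Option 2 (W + 63):
  J = 127
  W = 203 − 5·127 (+63 from intervention) = -369
  Q = 134 − 2·(-369) = 872
Option 3 (J := 190):
  J = 190
  W = 203 − 5·190 = -747
  Q = 134 − 2·(-747) = 1628
Comparing — Option 1: Q=884, Option 2: Q=872, Option 3: Q=1628. Highest is 1628 (Option 3).

1628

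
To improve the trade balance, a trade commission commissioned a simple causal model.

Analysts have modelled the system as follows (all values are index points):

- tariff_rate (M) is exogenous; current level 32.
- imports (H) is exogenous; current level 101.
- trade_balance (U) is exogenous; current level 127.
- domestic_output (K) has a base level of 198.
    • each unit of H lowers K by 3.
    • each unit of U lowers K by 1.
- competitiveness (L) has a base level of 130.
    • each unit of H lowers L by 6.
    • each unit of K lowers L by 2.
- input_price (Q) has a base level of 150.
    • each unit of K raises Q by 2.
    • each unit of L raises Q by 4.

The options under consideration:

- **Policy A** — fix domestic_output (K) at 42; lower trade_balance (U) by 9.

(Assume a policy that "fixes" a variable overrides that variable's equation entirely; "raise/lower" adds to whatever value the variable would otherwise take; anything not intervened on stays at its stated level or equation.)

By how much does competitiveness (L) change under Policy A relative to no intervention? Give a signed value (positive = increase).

-548

Baseline:
  H = 101
  U = 127
  K = 198 − 3·101 − 127 = -232
  L = 130 − 6·101 − 2·(-232) = -12
Policy A (K := 42, U − 9):
  H = 101
  U = 127 − 9 = 118
  K = 42
  L = 130 − 6·101 − 2·42 = -560
Change in L: -560 − (-12) = -548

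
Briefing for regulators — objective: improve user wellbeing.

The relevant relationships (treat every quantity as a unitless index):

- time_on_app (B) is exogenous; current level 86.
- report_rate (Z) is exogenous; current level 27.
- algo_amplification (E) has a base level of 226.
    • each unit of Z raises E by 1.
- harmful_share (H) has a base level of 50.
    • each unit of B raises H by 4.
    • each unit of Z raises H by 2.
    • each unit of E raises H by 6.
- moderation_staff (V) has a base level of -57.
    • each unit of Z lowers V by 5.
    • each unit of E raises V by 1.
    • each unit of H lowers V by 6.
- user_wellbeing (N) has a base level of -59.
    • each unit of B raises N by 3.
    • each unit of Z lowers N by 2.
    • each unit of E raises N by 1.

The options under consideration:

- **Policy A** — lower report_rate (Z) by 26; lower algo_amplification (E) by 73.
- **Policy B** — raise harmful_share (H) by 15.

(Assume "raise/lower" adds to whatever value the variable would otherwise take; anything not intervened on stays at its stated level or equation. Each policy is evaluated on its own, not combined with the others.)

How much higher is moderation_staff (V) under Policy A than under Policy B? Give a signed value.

Policy A (Z − 26, E − 73):
  B = 86
  Z = 27 − 26 = 1
  E = 226 + 1 (−73 from intervention) = 154
  H = 50 + 4·86 + 2·1 + 6·154 = 1320
  V = -57 − 5·1 + 154 − 6·1320 = -7828
Policy B (H + 15):
  B = 86
  Z = 27
  E = 226 + 27 = 253
  H = 50 + 4·86 + 2·27 + 6·253 (+15 from intervention) = 1981
  V = -57 − 5·27 + 253 − 6·1981 = -11825
V: -7828 − (-11825) = 3997

3997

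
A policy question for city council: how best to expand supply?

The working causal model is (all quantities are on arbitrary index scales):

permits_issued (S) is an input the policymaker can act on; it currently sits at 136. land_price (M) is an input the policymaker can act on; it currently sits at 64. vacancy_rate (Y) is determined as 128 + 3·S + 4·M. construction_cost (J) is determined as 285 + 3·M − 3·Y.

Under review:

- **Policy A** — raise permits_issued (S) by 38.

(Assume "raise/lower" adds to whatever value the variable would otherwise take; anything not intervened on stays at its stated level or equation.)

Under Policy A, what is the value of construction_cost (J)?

-2241

Policy A (S + 38):
  S = 136 + 38 = 174
  M = 64
  Y = 128 + 3·174 + 4·64 = 906
  J = 285 + 3·64 − 3·906 = -2241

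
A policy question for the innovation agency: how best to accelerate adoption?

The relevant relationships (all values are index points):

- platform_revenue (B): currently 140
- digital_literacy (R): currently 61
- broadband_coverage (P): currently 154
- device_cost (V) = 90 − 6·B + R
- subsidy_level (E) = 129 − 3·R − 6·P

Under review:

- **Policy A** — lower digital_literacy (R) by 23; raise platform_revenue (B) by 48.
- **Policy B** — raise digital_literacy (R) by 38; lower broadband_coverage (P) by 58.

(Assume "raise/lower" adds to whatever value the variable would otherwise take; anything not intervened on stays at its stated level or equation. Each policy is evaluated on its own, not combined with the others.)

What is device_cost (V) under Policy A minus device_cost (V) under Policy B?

-349

Policy A (R − 23, B + 48):
  B = 140 + 48 = 188
  R = 61 − 23 = 38
  V = 90 − 6·188 + 38 = -1000
Policy B (R + 38, P − 58):
  B = 140
  R = 61 + 38 = 99
  V = 90 − 6·140 + 99 = -651
V: -1000 − (-651) = -349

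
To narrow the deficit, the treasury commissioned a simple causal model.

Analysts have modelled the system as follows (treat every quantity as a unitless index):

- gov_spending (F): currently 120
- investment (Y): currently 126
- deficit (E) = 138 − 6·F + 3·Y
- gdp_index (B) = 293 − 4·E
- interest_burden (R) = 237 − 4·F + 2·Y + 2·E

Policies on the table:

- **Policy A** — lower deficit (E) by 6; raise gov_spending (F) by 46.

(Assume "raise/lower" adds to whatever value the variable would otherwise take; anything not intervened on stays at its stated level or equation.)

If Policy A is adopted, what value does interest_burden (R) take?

-1147

Policy A (E − 6, F + 46):
  F = 120 + 46 = 166
  Y = 126
  E = 138 − 6·166 + 3·126 (−6 from intervention) = -486
  R = 237 − 4·166 + 2·126 + 2·(-486) = -1147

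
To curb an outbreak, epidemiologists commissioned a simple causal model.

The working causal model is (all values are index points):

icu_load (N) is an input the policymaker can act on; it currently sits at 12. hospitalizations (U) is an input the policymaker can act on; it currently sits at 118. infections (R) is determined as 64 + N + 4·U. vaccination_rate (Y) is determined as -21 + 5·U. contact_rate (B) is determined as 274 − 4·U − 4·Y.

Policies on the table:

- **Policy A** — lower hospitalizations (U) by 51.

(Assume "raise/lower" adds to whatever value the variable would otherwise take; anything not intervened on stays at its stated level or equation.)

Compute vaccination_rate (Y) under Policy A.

Policy A (U − 51):
  U = 118 − 51 = 67
  Y = -21 + 5·67 = 314

314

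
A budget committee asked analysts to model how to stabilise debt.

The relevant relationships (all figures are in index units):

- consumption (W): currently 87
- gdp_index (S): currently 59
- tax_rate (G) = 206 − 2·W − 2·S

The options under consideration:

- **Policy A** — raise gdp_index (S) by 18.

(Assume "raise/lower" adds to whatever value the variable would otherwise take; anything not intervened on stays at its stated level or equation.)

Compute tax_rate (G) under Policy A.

Policy A (S + 18):
  W = 87
  S = 59 + 18 = 77
  G = 206 − 2·87 − 2·77 = -122

-122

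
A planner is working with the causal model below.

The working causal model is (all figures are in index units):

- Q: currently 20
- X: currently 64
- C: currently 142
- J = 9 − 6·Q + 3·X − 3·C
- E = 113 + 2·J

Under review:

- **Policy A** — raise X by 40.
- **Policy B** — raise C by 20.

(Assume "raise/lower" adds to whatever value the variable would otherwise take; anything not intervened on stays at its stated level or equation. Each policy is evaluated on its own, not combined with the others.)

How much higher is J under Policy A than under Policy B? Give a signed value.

Policy A (X + 40):
  Q = 20
  X = 64 + 40 = 104
  C = 142
  J = 9 − 6·20 + 3·104 − 3·142 = -225
Policy B (C + 20):
  Q = 20
  X = 64
  C = 142 + 20 = 162
  J = 9 − 6·20 + 3·64 − 3·162 = -405
J: -225 − (-405) = 180

180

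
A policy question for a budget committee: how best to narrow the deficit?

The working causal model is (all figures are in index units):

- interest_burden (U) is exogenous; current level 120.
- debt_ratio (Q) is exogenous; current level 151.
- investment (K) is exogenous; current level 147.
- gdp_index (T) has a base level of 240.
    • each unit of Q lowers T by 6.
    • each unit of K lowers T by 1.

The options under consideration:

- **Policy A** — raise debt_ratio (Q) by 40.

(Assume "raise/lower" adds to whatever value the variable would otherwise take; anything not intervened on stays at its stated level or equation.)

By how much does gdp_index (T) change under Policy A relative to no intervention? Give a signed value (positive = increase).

Baseline:
  Q = 151
  K = 147
  T = 240 − 6·151 − 147 = -813
Policy A (Q + 40):
  Q = 151 + 40 = 191
  K = 147
  T = 240 − 6·191 − 147 = -1053
Change in T: -1053 − (-813) = -240

-240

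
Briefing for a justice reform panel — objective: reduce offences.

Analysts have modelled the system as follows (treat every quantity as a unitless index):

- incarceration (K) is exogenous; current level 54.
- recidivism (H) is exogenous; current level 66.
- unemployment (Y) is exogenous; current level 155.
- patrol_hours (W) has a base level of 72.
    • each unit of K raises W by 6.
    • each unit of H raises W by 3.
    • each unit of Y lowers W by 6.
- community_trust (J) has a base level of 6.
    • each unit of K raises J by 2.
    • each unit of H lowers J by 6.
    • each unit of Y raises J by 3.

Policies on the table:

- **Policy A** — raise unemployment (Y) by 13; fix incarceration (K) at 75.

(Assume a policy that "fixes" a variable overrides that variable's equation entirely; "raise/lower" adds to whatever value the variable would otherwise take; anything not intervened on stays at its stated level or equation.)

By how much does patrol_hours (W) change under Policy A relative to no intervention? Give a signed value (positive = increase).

48

Baseline:
  K = 54
  H = 66
  Y = 155
  W = 72 + 6·54 + 3·66 − 6·155 = -336
Policy A (Y + 13, K := 75):
  K = 75
  H = 66
  Y = 155 + 13 = 168
  W = 72 + 6·75 + 3·66 − 6·168 = -288
Change in W: -288 − (-336) = 48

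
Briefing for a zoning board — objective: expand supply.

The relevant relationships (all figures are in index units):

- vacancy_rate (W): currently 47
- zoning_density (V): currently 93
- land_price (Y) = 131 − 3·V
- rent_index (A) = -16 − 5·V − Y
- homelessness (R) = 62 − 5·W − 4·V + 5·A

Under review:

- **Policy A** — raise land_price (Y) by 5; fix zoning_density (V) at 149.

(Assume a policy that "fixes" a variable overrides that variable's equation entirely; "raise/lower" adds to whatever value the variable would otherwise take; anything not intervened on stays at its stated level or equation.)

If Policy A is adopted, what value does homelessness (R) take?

Policy A (Y + 5, V := 149):
  W = 47
  V = 149
  Y = 131 − 3·149 (+5 from intervention) = -311
  A = -16 − 5·149 − (-311) = -450
  R = 62 − 5·47 − 4·149 + 5·(-450) = -3019

-3019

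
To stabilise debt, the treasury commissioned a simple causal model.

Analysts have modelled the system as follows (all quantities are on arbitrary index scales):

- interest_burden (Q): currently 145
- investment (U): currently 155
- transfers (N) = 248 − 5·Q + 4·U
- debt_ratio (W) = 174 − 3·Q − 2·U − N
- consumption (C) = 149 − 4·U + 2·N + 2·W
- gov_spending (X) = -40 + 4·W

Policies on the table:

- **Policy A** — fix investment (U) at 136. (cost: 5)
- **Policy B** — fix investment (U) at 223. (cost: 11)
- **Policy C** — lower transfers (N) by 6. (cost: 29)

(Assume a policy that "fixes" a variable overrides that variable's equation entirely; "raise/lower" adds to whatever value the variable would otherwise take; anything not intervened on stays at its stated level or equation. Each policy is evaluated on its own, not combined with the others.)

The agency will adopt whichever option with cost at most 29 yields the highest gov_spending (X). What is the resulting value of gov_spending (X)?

Policy A (U := 136):
  Q = 145
  U = 136
  N = 248 − 5·145 + 4·136 = 67
  W = 174 − 3·145 − 2·136 − 67 = -600
  X = -40 + 4·(-600) = -2440
Policy B (U := 223):
  Q = 145
  U = 223
  N = 248 − 5·145 + 4·223 = 415
  W = 174 − 3·145 − 2·223 − 415 = -1122
  X = -40 + 4·(-1122) = -4528
Policy C (N − 6):
  Q = 145
  U = 155
  N = 248 − 5·145 + 4·155 (−6 from intervention) = 137
  W = 174 − 3·145 − 2·155 − 137 = -708
  X = -40 + 4·(-708) = -2872
Comparing — Policy A: X=-2440, Policy B: X=-4528, Policy C: X=-2872. Highest is -2440 (Policy A).

-2440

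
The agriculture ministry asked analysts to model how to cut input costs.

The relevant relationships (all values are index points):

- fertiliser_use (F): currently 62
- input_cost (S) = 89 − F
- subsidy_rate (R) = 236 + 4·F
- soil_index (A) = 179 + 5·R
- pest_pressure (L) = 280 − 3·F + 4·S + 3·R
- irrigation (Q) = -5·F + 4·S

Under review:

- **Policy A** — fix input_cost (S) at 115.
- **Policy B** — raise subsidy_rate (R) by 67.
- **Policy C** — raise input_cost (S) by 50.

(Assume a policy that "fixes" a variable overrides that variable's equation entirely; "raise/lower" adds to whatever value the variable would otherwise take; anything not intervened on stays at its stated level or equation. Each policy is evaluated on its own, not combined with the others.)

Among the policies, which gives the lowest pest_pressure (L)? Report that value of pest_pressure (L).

Policy A (S := 115):
  F = 62
  S = 115
  R = 236 + 4·62 = 484
  L = 280 − 3·62 + 4·115 + 3·484 = 2006
Policy B (R + 67):
  F = 62
  S = 89 − 62 = 27
  R = 236 + 4·62 (+67 from intervention) = 551
  L = 280 − 3·62 + 4·27 + 3·551 = 1855
Policy C (S + 50):
  F = 62
  S = 89 − 62 (+50 from intervention) = 77
  R = 236 + 4·62 = 484
  L = 280 − 3·62 + 4·77 + 3·484 = 1854
Comparing — Policy A: L=2006, Policy B: L=1855, Policy C: L=1854. Lowest is 1854 (Policy C).

1854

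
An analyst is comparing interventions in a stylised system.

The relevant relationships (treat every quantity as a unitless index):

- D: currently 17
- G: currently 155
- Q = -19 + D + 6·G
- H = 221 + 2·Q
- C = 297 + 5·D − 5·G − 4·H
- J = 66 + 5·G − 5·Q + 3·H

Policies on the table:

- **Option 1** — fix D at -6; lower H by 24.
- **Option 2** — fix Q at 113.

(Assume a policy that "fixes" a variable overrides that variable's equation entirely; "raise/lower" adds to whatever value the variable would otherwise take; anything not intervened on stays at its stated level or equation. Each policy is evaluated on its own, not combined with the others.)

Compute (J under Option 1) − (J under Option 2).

Option 1 (D := -6, H − 24):
  D = -6
  G = 155
  Q = -19 + (-6) + 6·155 = 905
  H = 221 + 2·905 (−24 from intervention) = 2007
  J = 66 + 5·155 − 5·905 + 3·2007 = 2337
Option 2 (Q := 113):
  D = 17
  G = 155
  Q = 113
  H = 221 + 2·113 = 447
  J = 66 + 5·155 − 5·113 + 3·447 = 1617
J: 2337 − 1617 = 720

720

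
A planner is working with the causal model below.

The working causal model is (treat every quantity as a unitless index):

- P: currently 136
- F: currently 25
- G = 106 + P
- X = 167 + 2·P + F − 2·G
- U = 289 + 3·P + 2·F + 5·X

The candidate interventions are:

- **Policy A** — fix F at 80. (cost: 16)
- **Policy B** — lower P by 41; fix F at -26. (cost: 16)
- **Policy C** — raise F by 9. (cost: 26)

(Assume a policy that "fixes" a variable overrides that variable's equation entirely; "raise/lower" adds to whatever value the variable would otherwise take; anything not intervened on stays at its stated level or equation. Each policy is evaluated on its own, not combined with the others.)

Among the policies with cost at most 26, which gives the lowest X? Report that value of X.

-71

Policy A (F := 80):
  P = 136
  F = 80
  G = 106 + 136 = 242
  X = 167 + 2·136 + 80 − 2·242 = 35
Policy B (P − 41, F := -26):
  P = 136 − 41 = 95
  F = -26
  G = 106 + 95 = 201
  X = 167 + 2·95 + (-26) − 2·201 = -71
Policy C (F + 9):
  P = 136
  F = 25 + 9 = 34
  G = 106 + 136 = 242
  X = 167 + 2·136 + 34 − 2·242 = -11
Comparing — Policy A: X=35, Policy B: X=-71, Policy C: X=-11. Lowest is -71 (Policy B).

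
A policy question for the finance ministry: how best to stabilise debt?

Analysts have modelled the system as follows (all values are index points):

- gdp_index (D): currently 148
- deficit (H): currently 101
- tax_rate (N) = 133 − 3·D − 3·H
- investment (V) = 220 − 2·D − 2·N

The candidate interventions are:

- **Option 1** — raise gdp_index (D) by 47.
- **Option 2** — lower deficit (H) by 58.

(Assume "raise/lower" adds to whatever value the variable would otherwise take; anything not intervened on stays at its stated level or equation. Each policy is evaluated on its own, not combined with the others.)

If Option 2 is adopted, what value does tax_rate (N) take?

Option 2 (H − 58):
  D = 148
  H = 101 − 58 = 43
  N = 133 − 3·148 − 3·43 = -440

-440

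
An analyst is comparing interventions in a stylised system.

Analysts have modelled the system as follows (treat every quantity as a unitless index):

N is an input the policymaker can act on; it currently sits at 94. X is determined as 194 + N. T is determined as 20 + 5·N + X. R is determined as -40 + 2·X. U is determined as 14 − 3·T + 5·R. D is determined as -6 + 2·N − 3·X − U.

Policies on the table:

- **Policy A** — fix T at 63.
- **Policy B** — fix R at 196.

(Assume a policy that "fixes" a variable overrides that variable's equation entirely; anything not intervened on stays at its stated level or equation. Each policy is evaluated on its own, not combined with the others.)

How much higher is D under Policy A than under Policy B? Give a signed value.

Policy A (T := 63):
  N = 94
  X = 194 + 94 = 288
  T = 63
  R = -40 + 2·288 = 536
  U = 14 − 3·63 + 5·536 = 2505
  D = -6 + 2·94 − 3·288 − 2505 = -3187
Policy B (R := 196):
  N = 94
  X = 194 + 94 = 288
  T = 20 + 5·94 + 288 = 778
  R = 196
  U = 14 − 3·778 + 5·196 = -1340
  D = -6 + 2·94 − 3·288 − (-1340) = 658
D: -3187 − 658 = -3845

-3845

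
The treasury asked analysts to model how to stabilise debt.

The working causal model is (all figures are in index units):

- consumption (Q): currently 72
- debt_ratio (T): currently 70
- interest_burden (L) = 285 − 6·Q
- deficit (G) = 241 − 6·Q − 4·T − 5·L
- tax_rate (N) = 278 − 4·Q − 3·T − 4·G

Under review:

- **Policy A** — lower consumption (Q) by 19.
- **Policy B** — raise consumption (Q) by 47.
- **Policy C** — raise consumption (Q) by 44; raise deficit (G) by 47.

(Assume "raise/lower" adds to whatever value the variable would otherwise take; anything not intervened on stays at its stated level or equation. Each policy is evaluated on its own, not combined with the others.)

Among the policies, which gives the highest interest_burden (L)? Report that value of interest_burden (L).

-33

Policy A (Q − 19):
  Q = 72 − 19 = 53
  L = 285 − 6·53 = -33
Policy B (Q + 47):
  Q = 72 + 47 = 119
  L = 285 − 6·119 = -429
Policy C (Q + 44, G + 47):
  Q = 72 + 44 = 116
  L = 285 − 6·116 = -411
Comparing — Policy A: L=-33, Policy B: L=-429, Policy C: L=-411. Highest is -33 (Policy A).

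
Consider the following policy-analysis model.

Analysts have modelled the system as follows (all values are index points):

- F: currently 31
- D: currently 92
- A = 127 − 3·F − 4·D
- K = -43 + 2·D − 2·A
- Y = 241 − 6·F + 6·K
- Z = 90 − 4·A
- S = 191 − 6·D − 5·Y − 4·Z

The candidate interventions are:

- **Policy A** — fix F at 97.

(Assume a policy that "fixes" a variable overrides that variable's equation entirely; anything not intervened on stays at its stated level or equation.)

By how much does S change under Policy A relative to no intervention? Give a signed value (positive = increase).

Baseline:
  F = 31
  D = 92
  A = 127 − 3·31 − 4·92 = -334
  K = -43 + 2·92 − 2·(-334) = 809
  Y = 241 − 6·31 + 6·809 = 4909
  Z = 90 − 4·(-334) = 1426
  S = 191 − 6·92 − 5·4909 − 4·1426 = -30610
Policy A (F := 97):
  F = 97
  D = 92
  A = 127 − 3·97 − 4·92 = -532
  K = -43 + 2·92 − 2·(-532) = 1205
  Y = 241 − 6·97 + 6·1205 = 6889
  Z = 90 − 4·(-532) = 2218
  S = 191 − 6·92 − 5·6889 − 4·2218 = -43678
Change in S: -43678 − (-30610) = -13068

-13068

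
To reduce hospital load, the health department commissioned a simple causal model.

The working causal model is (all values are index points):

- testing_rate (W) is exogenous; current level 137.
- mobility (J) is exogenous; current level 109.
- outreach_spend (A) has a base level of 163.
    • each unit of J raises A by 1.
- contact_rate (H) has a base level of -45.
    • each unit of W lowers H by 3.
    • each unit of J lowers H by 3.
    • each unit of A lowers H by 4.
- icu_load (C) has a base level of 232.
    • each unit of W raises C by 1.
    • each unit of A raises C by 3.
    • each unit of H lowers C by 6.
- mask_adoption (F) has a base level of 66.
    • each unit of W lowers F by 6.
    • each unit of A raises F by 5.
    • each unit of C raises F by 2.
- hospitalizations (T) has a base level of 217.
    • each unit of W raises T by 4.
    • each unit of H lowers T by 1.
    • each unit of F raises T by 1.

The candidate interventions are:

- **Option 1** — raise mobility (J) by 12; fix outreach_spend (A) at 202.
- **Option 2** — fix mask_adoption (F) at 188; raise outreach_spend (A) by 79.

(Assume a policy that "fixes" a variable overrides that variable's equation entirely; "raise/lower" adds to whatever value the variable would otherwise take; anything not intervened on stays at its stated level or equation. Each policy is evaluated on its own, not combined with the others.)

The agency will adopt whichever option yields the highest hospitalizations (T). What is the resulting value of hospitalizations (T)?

Option 1 (J + 12, A := 202):
  W = 137
  J = 109 + 12 = 121
  A = 202
  H = -45 − 3·137 − 3·121 − 4·202 = -1627
  C = 232 + 137 + 3·202 − 6·(-1627) = 10737
  F = 66 − 6·137 + 5·202 + 2·10737 = 21728
  T = 217 + 4·137 − (-1627) + 21728 = 24120
Option 2 (F := 188, A + 79):
  W = 137
  J = 109
  A = 163 + 109 (+79 from intervention) = 351
  H = -45 − 3·137 − 3·109 − 4·351 = -2187
  C = 232 + 137 + 3·351 − 6·(-2187) = 14544
  F = 188
  T = 217 + 4·137 − (-2187) + 188 = 3140
Comparing — Option 1: T=24120, Option 2: T=3140. Highest is 24120 (Option 1).

24120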